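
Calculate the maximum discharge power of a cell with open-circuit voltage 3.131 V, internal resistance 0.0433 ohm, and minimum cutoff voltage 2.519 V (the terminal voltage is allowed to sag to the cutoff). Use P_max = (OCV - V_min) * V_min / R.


dV = OCV - V_min = 0.612 V (so I_max = dV / R)
P_max = dV * V_min / R = 0.612 * 2.519 / 0.0433 = 35.60 W

35.60 W


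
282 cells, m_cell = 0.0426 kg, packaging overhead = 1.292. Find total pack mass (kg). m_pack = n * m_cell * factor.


m_pack = n * m_cell * overhead = 282 * 0.0426 * 1.292 = 15.52 kg

15.52 kg


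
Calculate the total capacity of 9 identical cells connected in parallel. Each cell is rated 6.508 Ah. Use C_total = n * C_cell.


C_total = 9 * 6.508 = 58.572 Ah

58.572 Ah


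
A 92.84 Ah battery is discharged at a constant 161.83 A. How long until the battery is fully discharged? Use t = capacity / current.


t = capacity / current = 92.84 / 161.83 = 0.5737 hr

0.5737 hr


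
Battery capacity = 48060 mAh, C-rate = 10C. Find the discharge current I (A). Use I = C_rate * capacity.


Convert: capacity = 48060 mAh = 48.06 Ah
I = C_rate * capacity = 10 * 48.06 = 480.6 A

480.6 A


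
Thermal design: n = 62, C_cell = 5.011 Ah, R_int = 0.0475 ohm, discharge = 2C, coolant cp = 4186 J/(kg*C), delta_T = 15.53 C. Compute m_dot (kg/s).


Step 1: I = 2 * 5.011 = 10.022 A
Step 2: Q_cell = I^2 * R = 10.022^2 * 0.0475 = 4.7709 W
Step 3: Q_total = 62 * 4.7709 = 295.8 W
Step 4: m_dot = Q_total / (cp * dT) = 295.8 / (4186 * 15.53) = 0.004550 kg/s

0.004550 kg/s


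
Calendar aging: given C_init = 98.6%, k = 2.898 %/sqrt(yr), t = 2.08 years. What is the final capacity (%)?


Step 1: sqrt(2.08 yr) = 1.4422
Step 2: drop = 2.898 * 1.4422 = 4.1795
Step 3: C_final = 98.6 - 4.1795 = 94.42%

94.42%


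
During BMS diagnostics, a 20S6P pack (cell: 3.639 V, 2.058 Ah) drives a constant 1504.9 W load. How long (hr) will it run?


Step 1: E_pack = Ns * V_cell * Np * C_cell = 20 * 3.639 * 6 * 2.058 = 898.69 Wh
Step 2: t = E_pack / P = 898.69 / 1504.9 = 0.5972 hr

0.5972 hr


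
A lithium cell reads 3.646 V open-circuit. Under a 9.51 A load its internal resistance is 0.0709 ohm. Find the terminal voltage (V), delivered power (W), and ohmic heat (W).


Step 1: V_terminal = OCV - I*R = 3.646 - 9.51 * 0.0709 = 2.9717 V
Step 2: P_out = V_terminal * I = 2.9717 * 9.51 = 28.26 W
Step 3: Q = I^2 * R = 9.51^2 * 0.0709 = 6.412 W

V=2.9717 V, P=28.26 W, Q=6.412 W


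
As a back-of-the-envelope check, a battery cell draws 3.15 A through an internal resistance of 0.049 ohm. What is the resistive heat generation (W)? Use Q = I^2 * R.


Q = I^2 * R = 3.15^2 * 0.049 = 0.4862 W

0.4862 W


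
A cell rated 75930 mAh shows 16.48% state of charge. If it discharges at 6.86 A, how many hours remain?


Convert: C_total = 75930 mAh = 75.93 Ah
Step 1: remaining = SOC/100 * C_total = 16.48/100 * 75.93 = 12.513 Ah
Step 2: t = remaining / I = 12.513 / 6.86 = 1.824 hr

1.824 hr


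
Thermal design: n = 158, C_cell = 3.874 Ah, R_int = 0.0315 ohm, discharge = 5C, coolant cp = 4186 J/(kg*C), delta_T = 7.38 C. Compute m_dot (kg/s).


Step 1: I = 5 * 3.874 = 19.37 A
Step 2: Q_cell = I^2 * R = 19.37^2 * 0.0315 = 11.819 W
Step 3: Q_total = 158 * 11.819 = 1867.4 W
Step 4: m_dot = Q_total / (cp * dT) = 1867.4 / (4186 * 7.38) = 0.06045 kg/s

0.06045 kg/s


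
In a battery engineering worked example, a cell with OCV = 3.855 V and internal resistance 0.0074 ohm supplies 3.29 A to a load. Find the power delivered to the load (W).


Step 1: V_terminal = OCV - I*R = 3.855 - 3.29 * 0.0074 = 3.8307 V
Step 2: P_out = V_terminal * I = 3.8307 * 3.29 = 12.60 W

12.60 W


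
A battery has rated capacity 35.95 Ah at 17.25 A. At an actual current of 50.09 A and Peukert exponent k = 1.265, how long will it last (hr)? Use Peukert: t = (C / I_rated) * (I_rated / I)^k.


t_rated = C / I_rated = 35.95 / 17.25 = 2.0841 hr
(I_rated/I)^k = (0.34438)^1.265 = 0.25963
t = t_rated * (I_rated/I)^k = 2.0841 * 0.25963 = 0.5411 hr

0.5411 hr


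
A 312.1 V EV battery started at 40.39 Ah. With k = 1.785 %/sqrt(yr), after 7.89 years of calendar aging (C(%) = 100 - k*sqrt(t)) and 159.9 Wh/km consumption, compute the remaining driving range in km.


Step 1: capacity retention = 100 - 1.785 * sqrt(7.89) = 100 - 1.785 * 2.8089 = 94.986%
Step 2: C_now = 40.39 * 94.986/100 = 38.365 Ah
Step 3: E_pack = V * C_now = 312.1 * 38.365 = 11974 Wh
Step 4: range = E_pack / consumption = 11974 / 159.9 = 74.88 km

74.88 km


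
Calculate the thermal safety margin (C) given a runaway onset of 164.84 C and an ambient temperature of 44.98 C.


Safety margin = 164.84 C - 44.98 C = 119.86 C

119.86 C


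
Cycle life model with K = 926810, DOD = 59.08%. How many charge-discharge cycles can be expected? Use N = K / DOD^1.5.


Step 1: DOD^1.5 = 59.08^1.5 = 454.11
Step 2: N = 926810 / 454.11 = 2041 cycles

2041 cycles


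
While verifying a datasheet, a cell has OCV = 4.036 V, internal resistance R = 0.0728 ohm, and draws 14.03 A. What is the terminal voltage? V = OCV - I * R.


IR drop = 14.03 * 0.0728 = 1.0214 V
V = 4.036 - 1.0214 = 3.015 V

3.015 V


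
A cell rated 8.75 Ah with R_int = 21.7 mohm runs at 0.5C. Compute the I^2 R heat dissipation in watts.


Convert: R = 21.7 mohm = 0.0217 ohm
Step 1: I = C_rate * capacity = 0.5 * 8.75 = 4.375 A
Step 2: Q = I^2 * R = 4.375^2 * 0.0217 = 19.141 * 0.0217 = 0.4154 W

0.4154 W


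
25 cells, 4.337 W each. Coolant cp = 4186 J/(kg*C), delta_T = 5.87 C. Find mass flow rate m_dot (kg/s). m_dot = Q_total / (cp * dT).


Step 1: Total heat Q = 25 * 4.337 W = 108.43 W
Step 2: denom = cp * dT = 4186 * 5.87 = 24572
Step 3: m_dot = 108.43 / 24572 = 0.004413 kg/s

0.004413 kg/s


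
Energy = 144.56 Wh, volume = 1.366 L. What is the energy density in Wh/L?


ED = E / V = 144.56 / 1.366 = 105.8 Wh/L

105.8 Wh/L


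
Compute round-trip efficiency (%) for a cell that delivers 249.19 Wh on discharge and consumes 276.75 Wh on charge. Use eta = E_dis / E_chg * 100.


eta_e = E_dis / E_chg * 100 = 249.19 / 276.75 * 100 = 90.04%

90.04%


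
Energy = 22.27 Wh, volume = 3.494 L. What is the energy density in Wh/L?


ED = E / V = 22.27 / 3.494 = 6.374 Wh/L

6.374 Wh/L


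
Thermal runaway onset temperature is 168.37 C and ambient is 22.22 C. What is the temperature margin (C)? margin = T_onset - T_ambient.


Safety margin = 168.37 C - 22.22 C = 146.15 C

146.15 C


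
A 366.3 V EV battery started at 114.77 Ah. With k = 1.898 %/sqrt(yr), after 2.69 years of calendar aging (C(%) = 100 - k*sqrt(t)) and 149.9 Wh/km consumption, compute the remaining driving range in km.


Step 1: capacity retention = 100 - 1.898 * sqrt(2.69) = 100 - 1.898 * 1.6401 = 96.887%
Step 2: C_now = 114.77 * 96.887/100 = 111.2 Ah
Step 3: E_pack = V * C_now = 366.3 * 111.2 = 40733 Wh
Step 4: range = E_pack / consumption = 40733 / 149.9 = 271.7 km

271.7 km


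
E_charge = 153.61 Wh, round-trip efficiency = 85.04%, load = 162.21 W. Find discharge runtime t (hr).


Step 1: E_discharge = eta/100 * E_charge = 85.04/100 * 153.61 = 130.63 Wh
Step 2: t = E_discharge / P = 130.63 / 162.21 = 0.8053 hr

0.8053 hr


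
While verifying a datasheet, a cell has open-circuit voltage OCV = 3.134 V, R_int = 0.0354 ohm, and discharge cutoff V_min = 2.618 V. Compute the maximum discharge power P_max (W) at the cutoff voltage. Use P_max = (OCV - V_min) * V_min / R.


P_max = (OCV - V_min) * V_min / R = (3.134 - 2.618) * 2.618 / 0.0354 = 0.516 * 2.618 / 0.0354 = 38.16 W

38.16 W


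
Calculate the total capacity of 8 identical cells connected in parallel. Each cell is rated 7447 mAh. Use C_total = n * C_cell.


Convert: C_cell = 7447 mAh = 7.447 Ah
C_total = 8 * 7.447 = 59.576 Ah

59.576 Ah


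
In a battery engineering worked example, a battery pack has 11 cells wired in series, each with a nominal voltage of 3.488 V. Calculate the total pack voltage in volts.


With 11 cells in series at 3.488 V each, V_pack = 38.368 V

38.368 V


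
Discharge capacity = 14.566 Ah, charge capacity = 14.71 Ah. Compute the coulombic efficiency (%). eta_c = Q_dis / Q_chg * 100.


Coulombic efficiency = 14.566/14.71 * 100% = 99.02%

99.02%


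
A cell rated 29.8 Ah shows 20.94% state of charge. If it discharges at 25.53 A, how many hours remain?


Step 1: remaining = SOC/100 * C_total = 20.94/100 * 29.8 = 6.2401 Ah
Step 2: t = remaining / I = 6.2401 / 25.53 = 0.2444 hr

0.2444 hr


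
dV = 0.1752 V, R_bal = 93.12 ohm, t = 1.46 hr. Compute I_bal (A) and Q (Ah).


First, Ohm's law: I_bal = 0.1752 V / 93.12 ohm = 0.0018814 A
Then Q = I * t = 0.0018814 A * 1.46 hr = 0.002747 Ah

I=0.0018814 A, Q=0.002747 Ah


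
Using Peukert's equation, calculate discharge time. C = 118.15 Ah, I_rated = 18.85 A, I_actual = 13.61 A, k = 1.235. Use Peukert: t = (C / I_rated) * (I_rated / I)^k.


t_rated = C / I_rated = 118.15 / 18.85 = 6.2679 hr
(I_rated/I)^k = (1.385)^1.235 = 1.4952
t = t_rated * (I_rated/I)^k = 6.2679 * 1.4952 = 9.372 hr

9.372 hr


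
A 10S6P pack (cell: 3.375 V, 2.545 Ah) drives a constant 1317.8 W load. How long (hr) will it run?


Step 1: E_pack = Ns * V_cell * Np * C_cell = 10 * 3.375 * 6 * 2.545 = 515.36 Wh
Step 2: t = E_pack / P = 515.36 / 1317.8 = 0.3911 hr

0.3911 hr


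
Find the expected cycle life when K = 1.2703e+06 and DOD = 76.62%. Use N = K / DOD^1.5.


Step 1: DOD^1.5 = 76.62^1.5 = 670.68
Step 2: N = 1.2703e+06 / 670.68 = 1894 cycles

1894 cycles


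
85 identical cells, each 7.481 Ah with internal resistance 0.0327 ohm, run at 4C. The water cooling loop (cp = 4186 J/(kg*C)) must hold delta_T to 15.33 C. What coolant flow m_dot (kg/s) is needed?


Step 1: I = 4 * 7.481 = 29.924 A
Step 2: Q_cell = I^2 * R = 29.924^2 * 0.0327 = 29.281 W
Step 3: Q_total = 85 * 29.281 = 2488.9 W
Step 4: m_dot = Q_total / (cp * dT) = 2488.9 / (4186 * 15.33) = 0.03879 kg/s

0.03879 kg/s


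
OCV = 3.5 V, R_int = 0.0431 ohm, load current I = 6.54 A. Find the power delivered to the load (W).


Step 1: V_terminal = OCV - I*R = 3.5 - 6.54 * 0.0431 = 3.2181 V
Step 2: P_out = V_terminal * I = 3.2181 * 6.54 = 21.05 W

21.05 W


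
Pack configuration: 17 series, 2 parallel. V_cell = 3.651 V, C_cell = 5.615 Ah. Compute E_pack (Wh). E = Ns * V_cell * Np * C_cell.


V_pack = 17 * 3.651 = 62.067 V
C_pack = 2 * 5.615 = 11.23 Ah
E = V_pack * C_pack = 62.067 * 11.23 = 697.0 Wh

697.0 Wh


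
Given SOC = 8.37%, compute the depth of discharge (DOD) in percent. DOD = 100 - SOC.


DOD = 100 - SOC = 100 - 8.37 = 91.63%

91.63%


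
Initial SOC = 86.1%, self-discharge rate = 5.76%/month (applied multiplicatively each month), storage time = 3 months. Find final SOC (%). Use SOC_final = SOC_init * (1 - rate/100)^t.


decay = (1 - 5.76/100)^3 = 0.83696
SOC_final = 86.1 * 0.83696 = 72.06%

72.06%


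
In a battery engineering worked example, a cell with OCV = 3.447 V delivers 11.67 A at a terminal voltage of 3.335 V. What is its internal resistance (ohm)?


R = (OCV - V) / I = (3.447 - 3.335) / 11.67 = 0.009597 ohm

0.009597 ohm


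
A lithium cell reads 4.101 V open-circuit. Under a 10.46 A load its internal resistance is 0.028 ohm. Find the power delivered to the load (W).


Step 1: V_terminal = OCV - I*R = 4.101 - 10.46 * 0.028 = 3.8081 V
Step 2: P_out = V_terminal * I = 3.8081 * 10.46 = 39.83 W

39.83 W


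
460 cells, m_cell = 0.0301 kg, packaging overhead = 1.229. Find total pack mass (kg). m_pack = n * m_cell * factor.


m_pack = n * m_cell * overhead = 460 * 0.0301 * 1.229 = 17.02 kg

17.02 kg


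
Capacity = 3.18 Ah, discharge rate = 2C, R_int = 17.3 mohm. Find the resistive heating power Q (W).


Convert: R = 17.3 mohm = 0.0173 ohm
Step 1: I = C_rate * capacity = 2 * 3.18 = 6.36 A
Step 2: Q = I^2 * R = 6.36^2 * 0.0173 = 40.45 * 0.0173 = 0.6998 W

0.6998 W


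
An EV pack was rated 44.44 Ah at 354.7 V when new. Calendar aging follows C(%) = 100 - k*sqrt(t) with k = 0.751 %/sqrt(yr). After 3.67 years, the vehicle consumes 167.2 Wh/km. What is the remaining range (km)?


Step 1: capacity retention = 100 - 0.751 * sqrt(3.67) = 100 - 0.751 * 1.9157 = 98.561%
Step 2: C_now = 44.44 * 98.561/100 = 43.801 Ah
Step 3: E_pack = V * C_now = 354.7 * 43.801 = 15536 Wh
Step 4: range = E_pack / consumption = 15536 / 167.2 = 92.92 km

92.92 km


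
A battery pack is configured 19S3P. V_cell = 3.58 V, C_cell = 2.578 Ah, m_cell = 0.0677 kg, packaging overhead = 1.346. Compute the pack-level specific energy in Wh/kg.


Step 1: V_pack = 19 * 3.58 = 68.02 V
Step 2: C_pack = 3 * 2.578 = 7.734 Ah
Step 3: E_pack = V_pack * C_pack = 68.02 * 7.734 = 526.07 Wh
Step 4: m_pack = 19 * 3 * 0.0677 * 1.346 = 5.1941 kg
Step 5: ED = E_pack / m_pack = 526.07 / 5.1941 = 101.3 Wh/kg

101.3 Wh/kg


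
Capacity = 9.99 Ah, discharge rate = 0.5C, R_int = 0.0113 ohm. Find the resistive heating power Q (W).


Step 1: I = C_rate * capacity = 0.5 * 9.99 = 4.995 A
Step 2: Q = I^2 * R = 4.995^2 * 0.0113 = 24.95 * 0.0113 = 0.2819 W

0.2819 W


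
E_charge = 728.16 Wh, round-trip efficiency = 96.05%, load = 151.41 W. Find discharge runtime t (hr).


Step 1: E_discharge = eta/100 * E_charge = 96.05/100 * 728.16 = 699.4 Wh
Step 2: t = E_discharge / P = 699.4 / 151.41 = 4.619 hr

4.619 hr


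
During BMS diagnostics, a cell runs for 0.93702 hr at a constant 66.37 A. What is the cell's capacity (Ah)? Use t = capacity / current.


C = I * t = 66.37 * 0.93702 = 62.19 Ah

62.19 Ah


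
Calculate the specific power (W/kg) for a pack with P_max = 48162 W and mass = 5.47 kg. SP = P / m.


SP = P / m = 48162 / 5.47 = 8805 W/kg

8805 W/kg


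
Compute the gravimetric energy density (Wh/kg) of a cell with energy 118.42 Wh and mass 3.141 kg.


ED = E / m = 118.42 / 3.141 = 37.70 Wh/kg

37.70 Wh/kg


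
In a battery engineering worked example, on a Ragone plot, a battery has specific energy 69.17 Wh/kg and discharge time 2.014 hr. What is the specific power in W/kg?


P_specific = E / t = 69.17 / 2.014 = 34.34 W/kg

34.34 W/kg


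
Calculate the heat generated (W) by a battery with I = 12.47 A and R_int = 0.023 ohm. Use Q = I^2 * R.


I^2 = 155.5
Q = 155.5 * 0.023 = 3.577 W

3.577 W


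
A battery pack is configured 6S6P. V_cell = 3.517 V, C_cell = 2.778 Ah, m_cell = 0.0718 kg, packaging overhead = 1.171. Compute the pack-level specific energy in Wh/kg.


Step 1: V_pack = 6 * 3.517 = 21.102 V
Step 2: C_pack = 6 * 2.778 = 16.668 Ah
Step 3: E_pack = V_pack * C_pack = 21.102 * 16.668 = 351.73 Wh
Step 4: m_pack = 6 * 6 * 0.0718 * 1.171 = 3.0268 kg
Step 5: ED = E_pack / m_pack = 351.73 / 3.0268 = 116.2 Wh/kg

116.2 Wh/kg


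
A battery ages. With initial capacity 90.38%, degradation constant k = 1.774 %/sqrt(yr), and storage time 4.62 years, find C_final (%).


sqrt(t) = sqrt(4.62) = 2.1494
C_final = 90.38 - 1.774 * 2.1494 = 86.57%

86.57%


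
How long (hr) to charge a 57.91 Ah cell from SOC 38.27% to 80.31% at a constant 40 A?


delta_Ah = 57.91 * (80.31 - 38.27) / 100 = 24.345 Ah
t = delta_Ah / I = 24.345 / 40 = 0.6086 hr

0.6086 hr


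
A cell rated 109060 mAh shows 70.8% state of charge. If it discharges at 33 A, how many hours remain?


Convert: C_total = 109060 mAh = 109.06 Ah
Step 1: remaining = SOC/100 * C_total = 70.8/100 * 109.06 = 77.214 Ah
Step 2: t = remaining / I = 77.214 / 33 = 2.340 hr

2.340 hr


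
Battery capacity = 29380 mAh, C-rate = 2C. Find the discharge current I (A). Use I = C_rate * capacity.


Convert: capacity = 29380 mAh = 29.38 Ah
I = C_rate * capacity = 2 * 29.38 = 58.76 A

58.76 A


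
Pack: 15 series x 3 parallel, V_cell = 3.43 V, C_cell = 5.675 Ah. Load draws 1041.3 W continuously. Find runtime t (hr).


Step 1: E_pack = Ns * V_cell * Np * C_cell = 15 * 3.43 * 3 * 5.675 = 875.94 Wh
Step 2: t = E_pack / P = 875.94 / 1041.3 = 0.8412 hr

0.8412 hr


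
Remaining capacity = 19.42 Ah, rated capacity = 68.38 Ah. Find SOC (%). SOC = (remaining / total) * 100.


SOC% = 19.42 / 68.38 * 100 = 28.40%

28.40%


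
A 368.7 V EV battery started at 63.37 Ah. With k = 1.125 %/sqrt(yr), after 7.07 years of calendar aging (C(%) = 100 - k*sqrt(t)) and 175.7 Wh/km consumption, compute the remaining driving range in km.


Step 1: capacity retention = 100 - 1.125 * sqrt(7.07) = 100 - 1.125 * 2.6589 = 97.009%
Step 2: C_now = 63.37 * 97.009/100 = 61.475 Ah
Step 3: E_pack = V * C_now = 368.7 * 61.475 = 22666 Wh
Step 4: range = E_pack / consumption = 22666 / 175.7 = 129.0 km

129.0 km


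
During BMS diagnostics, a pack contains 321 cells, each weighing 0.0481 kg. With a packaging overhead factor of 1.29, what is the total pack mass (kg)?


Cell mass sum = 321 * 0.0481 = 15.44 kg
With overhead 1.29: m_pack = 15.44 * 1.29 = 19.92 kg

19.92 kg


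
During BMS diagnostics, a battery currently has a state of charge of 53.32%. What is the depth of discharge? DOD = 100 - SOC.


DOD = 100 - SOC = 100 - 53.32 = 46.68%

46.68%


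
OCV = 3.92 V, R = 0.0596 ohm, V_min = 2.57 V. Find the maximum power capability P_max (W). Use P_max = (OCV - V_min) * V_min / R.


dV = OCV - V_min = 1.35 V (so I_max = dV / R)
P_max = dV * V_min / R = 1.35 * 2.57 / 0.0596 = 58.21 W

58.21 W


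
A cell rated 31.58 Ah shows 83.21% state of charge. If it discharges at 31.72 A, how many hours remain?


Step 1: remaining = SOC/100 * C_total = 83.21/100 * 31.58 = 26.278 Ah
Step 2: t = remaining / I = 26.278 / 31.72 = 0.8284 hr

0.8284 hr


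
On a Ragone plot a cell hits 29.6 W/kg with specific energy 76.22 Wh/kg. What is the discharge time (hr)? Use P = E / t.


t = E / P = 76.22 / 29.6 = 2.575 hr

2.575 hr


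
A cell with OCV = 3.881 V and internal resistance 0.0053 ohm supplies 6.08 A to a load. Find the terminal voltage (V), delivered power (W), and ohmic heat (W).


Step 1: V_terminal = OCV - I*R = 3.881 - 6.08 * 0.0053 = 3.8488 V
Step 2: P_out = V_terminal * I = 3.8488 * 6.08 = 23.40 W
Step 3: Q = I^2 * R = 6.08^2 * 0.0053 = 0.1959 W

V=3.8488 V, P=23.40 W, Q=0.1959 W


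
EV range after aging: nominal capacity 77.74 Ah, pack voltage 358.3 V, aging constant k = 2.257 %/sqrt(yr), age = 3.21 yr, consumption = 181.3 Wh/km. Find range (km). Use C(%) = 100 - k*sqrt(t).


Step 1: capacity retention = 100 - 2.257 * sqrt(3.21) = 100 - 2.257 * 1.7916 = 95.956%
Step 2: C_now = 77.74 * 95.956/100 = 74.596 Ah
Step 3: E_pack = V * C_now = 358.3 * 74.596 = 26728 Wh
Step 4: range = E_pack / consumption = 26728 / 181.3 = 147.4 km

147.4 km


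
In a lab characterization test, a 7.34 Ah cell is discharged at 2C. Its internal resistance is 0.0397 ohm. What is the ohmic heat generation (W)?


Step 1: I = C_rate * capacity = 2 * 7.34 = 14.68 A
Step 2: Q = I^2 * R = 14.68^2 * 0.0397 = 215.5 * 0.0397 = 8.555 W

8.555 W


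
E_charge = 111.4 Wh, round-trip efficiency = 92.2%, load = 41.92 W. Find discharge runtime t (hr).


Step 1: E_discharge = eta/100 * E_charge = 92.2/100 * 111.4 = 102.71 Wh
Step 2: t = E_discharge / P = 102.71 / 41.92 = 2.450 hr

2.450 hr


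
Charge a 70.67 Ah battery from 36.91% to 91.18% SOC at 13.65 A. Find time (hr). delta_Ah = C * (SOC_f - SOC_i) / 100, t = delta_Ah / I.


Step 1: dSOC = 91.18% - 36.91% = 54.27%
Step 2: delta_Ah = 70.67 * 54.27 / 100 = 38.353 Ah
Step 3: t = 38.353 / 13.65 = 2.810 hr

2.810 hr


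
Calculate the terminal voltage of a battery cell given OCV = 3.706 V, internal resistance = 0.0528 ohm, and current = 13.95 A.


IR drop = 13.95 * 0.0528 = 0.73656 V
V = 3.706 - 0.73656 = 2.969 V

2.969 V


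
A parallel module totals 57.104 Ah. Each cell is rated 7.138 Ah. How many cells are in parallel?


n = C_total / C_cell = 57.104 / 7.138 = 8

8


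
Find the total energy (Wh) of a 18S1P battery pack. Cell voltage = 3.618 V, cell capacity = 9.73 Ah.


E = Ns * Vcell * Np * Ccell = 18 * 3.618 * 1 * 9.73 = 633.7 Wh

633.7 Wh


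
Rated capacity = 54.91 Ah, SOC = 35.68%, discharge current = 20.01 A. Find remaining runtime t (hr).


Step 1: remaining = SOC/100 * C_total = 35.68/100 * 54.91 = 19.592 Ah
Step 2: t = remaining / I = 19.592 / 20.01 = 0.9791 hr

0.9791 hr


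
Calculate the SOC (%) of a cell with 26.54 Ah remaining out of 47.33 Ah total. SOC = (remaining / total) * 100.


SOC% = 26.54 / 47.33 * 100 = 56.07%

56.07%


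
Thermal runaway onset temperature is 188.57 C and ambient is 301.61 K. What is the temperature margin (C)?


Convert: T_ambient = 301.61 K = 28.46 C
margin = 188.57 - 28.46 = 160.11 C

160.11 C


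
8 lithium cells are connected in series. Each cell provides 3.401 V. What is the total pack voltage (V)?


Series voltages add: 8 * 3.401 V = 27.208 V

27.208 V


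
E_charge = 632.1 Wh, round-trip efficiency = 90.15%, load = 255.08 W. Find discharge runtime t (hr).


Step 1: E_discharge = eta/100 * E_charge = 90.15/100 * 632.1 = 569.84 Wh
Step 2: t = E_discharge / P = 569.84 / 255.08 = 2.234 hr

2.234 hr


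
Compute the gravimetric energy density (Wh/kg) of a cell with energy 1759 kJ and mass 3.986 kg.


Convert: E = 1759 kJ = 488.61 Wh
ED = E / m = 488.61 / 3.986 = 122.6 Wh/kg

122.6 Wh/kg


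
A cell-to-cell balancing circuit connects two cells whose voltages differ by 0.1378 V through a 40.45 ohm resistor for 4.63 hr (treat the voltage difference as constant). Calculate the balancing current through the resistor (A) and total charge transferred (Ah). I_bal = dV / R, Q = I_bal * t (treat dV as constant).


I_bal = dV / R = 0.1378 / 40.45 = 0.0034067 A
Q = I_bal * t = 0.0034067 * 4.63 = 0.01577 Ah

I=0.0034067 A, Q=0.01577 Ah


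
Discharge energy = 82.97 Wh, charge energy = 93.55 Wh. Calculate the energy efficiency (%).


Round-trip efficiency = 82.97/93.55 * 100% = 88.69%

88.69%


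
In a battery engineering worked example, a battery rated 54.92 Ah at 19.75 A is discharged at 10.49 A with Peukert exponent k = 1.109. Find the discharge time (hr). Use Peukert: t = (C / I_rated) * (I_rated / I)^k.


t_rated = C / I_rated = 54.92 / 19.75 = 2.7808 hr
(I_rated/I)^k = (1.8827)^1.109 = 2.0171
t = t_rated * (I_rated/I)^k = 2.7808 * 2.0171 = 5.609 hr

5.609 hr


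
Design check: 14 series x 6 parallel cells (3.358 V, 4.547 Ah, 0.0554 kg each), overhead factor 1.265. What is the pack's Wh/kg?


Step 1: V_pack = 14 * 3.358 = 47.012 V
Step 2: C_pack = 6 * 4.547 = 27.282 Ah
Step 3: E_pack = V_pack * C_pack = 47.012 * 27.282 = 1282.6 Wh
Step 4: m_pack = 14 * 6 * 0.0554 * 1.265 = 5.8868 kg
Step 5: ED = E_pack / m_pack = 1282.6 / 5.8868 = 217.9 Wh/kg

217.9 Wh/kg


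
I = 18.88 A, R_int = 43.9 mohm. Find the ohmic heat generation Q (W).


Convert: R = 43.9 mohm = 0.0439 ohm
Q = I^2 * R = 18.88^2 * 0.0439 = 15.65 W

15.65 W


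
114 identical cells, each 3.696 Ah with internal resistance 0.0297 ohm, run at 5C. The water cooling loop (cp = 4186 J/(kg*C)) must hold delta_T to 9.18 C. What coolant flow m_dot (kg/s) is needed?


Step 1: I = 5 * 3.696 = 18.48 A
Step 2: Q_cell = I^2 * R = 18.48^2 * 0.0297 = 10.143 W
Step 3: Q_total = 114 * 10.143 = 1156.3 W
Step 4: m_dot = Q_total / (cp * dT) = 1156.3 / (4186 * 9.18) = 0.03009 kg/s

0.03009 kg/s


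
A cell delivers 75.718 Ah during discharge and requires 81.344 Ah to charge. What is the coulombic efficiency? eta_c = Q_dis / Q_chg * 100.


eta_c = Q_dis / Q_chg * 100 = 75.718 / 81.344 * 100 = 93.08%

93.08%


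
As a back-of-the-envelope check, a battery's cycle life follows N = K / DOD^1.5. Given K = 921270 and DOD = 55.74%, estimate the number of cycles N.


Step 1: DOD^1.5 = 55.74^1.5 = 416.15
Step 2: N = 921270 / 416.15 = 2214 cycles

2214 cycles


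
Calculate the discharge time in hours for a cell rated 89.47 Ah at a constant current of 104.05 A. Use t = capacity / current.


t = capacity / current = 89.47 / 104.05 = 0.8599 hr

0.8599 hr


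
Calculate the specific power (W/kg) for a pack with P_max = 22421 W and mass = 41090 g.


Convert: m = 41090 g = 41.09 kg
SP = P / m = 22421 / 41.09 = 545.7 W/kg

545.7 W/kg


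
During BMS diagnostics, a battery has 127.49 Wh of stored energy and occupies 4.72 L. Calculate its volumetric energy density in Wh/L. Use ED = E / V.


ED = E / V = 127.49 / 4.72 = 27.01 Wh/L

27.01 Wh/L


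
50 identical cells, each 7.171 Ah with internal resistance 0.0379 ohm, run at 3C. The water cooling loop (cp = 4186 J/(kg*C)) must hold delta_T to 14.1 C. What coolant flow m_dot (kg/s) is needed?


Step 1: I = 3 * 7.171 = 21.513 A
Step 2: Q_cell = I^2 * R = 21.513^2 * 0.0379 = 17.54 W
Step 3: Q_total = 50 * 17.54 = 877 W
Step 4: m_dot = Q_total / (cp * dT) = 877 / (4186 * 14.1) = 0.01486 kg/s

0.01486 kg/s


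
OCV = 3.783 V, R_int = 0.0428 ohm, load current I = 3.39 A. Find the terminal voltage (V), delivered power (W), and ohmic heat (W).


Step 1: V_terminal = OCV - I*R = 3.783 - 3.39 * 0.0428 = 3.6379 V
Step 2: P_out = V_terminal * I = 3.6379 * 3.39 = 12.33 W
Step 3: Q = I^2 * R = 3.39^2 * 0.0428 = 0.4919 W

V=3.6379 V, P=12.33 W, Q=0.4919 W


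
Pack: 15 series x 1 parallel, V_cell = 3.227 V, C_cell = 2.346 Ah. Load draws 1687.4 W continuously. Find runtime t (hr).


Step 1: E_pack = Ns * V_cell * Np * C_cell = 15 * 3.227 * 1 * 2.346 = 113.56 Wh
Step 2: t = E_pack / P = 113.56 / 1687.4 = 0.06730 hr

0.06730 hr


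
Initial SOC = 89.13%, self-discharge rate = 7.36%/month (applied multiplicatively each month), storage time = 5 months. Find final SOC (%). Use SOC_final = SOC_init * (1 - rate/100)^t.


Monthly retention factor = 1 - 7.36/100 = 0.9264
Over 5 months: factor^5 = 0.68233
SOC_final = 89.13 * 0.68233 = 60.82%

60.82%


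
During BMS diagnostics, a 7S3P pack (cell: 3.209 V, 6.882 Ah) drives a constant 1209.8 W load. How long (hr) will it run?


Step 1: E_pack = Ns * V_cell * Np * C_cell = 7 * 3.209 * 3 * 6.882 = 463.77 Wh
Step 2: t = E_pack / P = 463.77 / 1209.8 = 0.3833 hr

0.3833 hr


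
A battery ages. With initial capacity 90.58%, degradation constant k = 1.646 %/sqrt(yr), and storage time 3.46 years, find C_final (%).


Step 1: sqrt(3.46 yr) = 1.8601
Step 2: drop = 1.646 * 1.8601 = 3.0617
Step 3: C_final = 90.58 - 3.0617 = 87.52%

87.52%


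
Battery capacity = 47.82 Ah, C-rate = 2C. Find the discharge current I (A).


At 2C: I = 2 * 47.82 Ah = 95.64 A

95.64 A


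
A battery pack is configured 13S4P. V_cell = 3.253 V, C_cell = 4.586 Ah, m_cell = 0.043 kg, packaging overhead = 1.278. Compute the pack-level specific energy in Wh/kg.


Step 1: V_pack = 13 * 3.253 = 42.289 V
Step 2: C_pack = 4 * 4.586 = 18.344 Ah
Step 3: E_pack = V_pack * C_pack = 42.289 * 18.344 = 775.75 Wh
Step 4: m_pack = 13 * 4 * 0.043 * 1.278 = 2.8576 kg
Step 5: ED = E_pack / m_pack = 775.75 / 2.8576 = 271.5 Wh/kg

271.5 Wh/kg


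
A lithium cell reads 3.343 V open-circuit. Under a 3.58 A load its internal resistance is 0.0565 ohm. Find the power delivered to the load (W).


Step 1: V_terminal = OCV - I*R = 3.343 - 3.58 * 0.0565 = 3.1407 V
Step 2: P_out = V_terminal * I = 3.1407 * 3.58 = 11.24 W

11.24 W


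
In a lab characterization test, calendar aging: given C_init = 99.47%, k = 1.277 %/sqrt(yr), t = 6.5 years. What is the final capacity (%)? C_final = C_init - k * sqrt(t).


sqrt(t) = sqrt(6.5) = 2.5495
C_final = 99.47 - 1.277 * 2.5495 = 96.21%

96.21%


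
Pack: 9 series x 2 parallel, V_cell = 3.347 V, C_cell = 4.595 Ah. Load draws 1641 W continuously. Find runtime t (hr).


Step 1: E_pack = Ns * V_cell * Np * C_cell = 9 * 3.347 * 2 * 4.595 = 276.83 Wh
Step 2: t = E_pack / P = 276.83 / 1641 = 0.1687 hr

0.1687 hr


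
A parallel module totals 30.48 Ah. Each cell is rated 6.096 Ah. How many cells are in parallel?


n = C_total / C_cell = 30.48 / 6.096 = 5

5


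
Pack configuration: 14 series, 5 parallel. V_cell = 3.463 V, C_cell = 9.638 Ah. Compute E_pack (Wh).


V_pack = 14 * 3.463 = 48.482 V
C_pack = 5 * 9.638 = 48.19 Ah
E = V_pack * C_pack = 48.482 * 48.19 = 2336 Wh

2336 Wh


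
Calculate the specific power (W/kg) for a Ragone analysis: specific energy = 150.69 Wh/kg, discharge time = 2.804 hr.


Specific power = 150.69 Wh/kg / 2.804 hr = 53.74 W/kg

53.74 W/kg


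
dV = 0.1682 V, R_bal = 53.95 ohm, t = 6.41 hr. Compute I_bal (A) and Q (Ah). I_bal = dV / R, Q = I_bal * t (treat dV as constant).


I_bal = dV / R = 0.1682 / 53.95 = 0.0031177 A
Q = I_bal * t = 0.0031177 * 6.41 = 0.01998 Ah

I=0.0031177 A, Q=0.01998 Ah


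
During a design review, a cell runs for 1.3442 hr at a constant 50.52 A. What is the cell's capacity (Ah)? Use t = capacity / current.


C = I * t = 50.52 * 1.3442 = 67.91 Ah

67.91 Ah


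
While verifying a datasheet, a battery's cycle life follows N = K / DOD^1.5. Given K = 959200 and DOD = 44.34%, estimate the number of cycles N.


Step 1: DOD^1.5 = 44.34^1.5 = 295.25
Step 2: N = 959200 / 295.25 = 3249 cycles

3249 cycles


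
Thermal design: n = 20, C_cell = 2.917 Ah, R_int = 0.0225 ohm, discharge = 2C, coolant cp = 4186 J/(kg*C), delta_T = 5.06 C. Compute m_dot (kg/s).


Step 1: I = 2 * 2.917 = 5.834 A
Step 2: Q_cell = I^2 * R = 5.834^2 * 0.0225 = 0.7658 W
Step 3: Q_total = 20 * 0.7658 = 15.316 W
Step 4: m_dot = Q_total / (cp * dT) = 15.316 / (4186 * 5.06) = 7.231e-04 kg/s

7.231e-04 kg/s


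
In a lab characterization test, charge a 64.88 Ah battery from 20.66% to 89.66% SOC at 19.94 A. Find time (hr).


delta_Ah = 64.88 * (89.66 - 20.66) / 100 = 44.767 Ah
t = delta_Ah / I = 44.767 / 19.94 = 2.245 hr

2.245 hr


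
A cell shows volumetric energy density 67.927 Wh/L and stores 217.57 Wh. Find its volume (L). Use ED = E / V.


V = E / ED = 217.57 / 67.927 = 3.203 L

3.203 L


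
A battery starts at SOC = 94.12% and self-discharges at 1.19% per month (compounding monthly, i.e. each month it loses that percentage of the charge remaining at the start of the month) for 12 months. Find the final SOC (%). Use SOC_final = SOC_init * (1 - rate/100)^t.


Monthly retention factor = 1 - 1.19/100 = 0.9881
Over 12 months: factor^12 = 0.86619
SOC_final = 94.12 * 0.86619 = 81.53%

81.53%


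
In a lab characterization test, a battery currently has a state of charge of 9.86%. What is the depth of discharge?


Complement of SOC: DOD = 100% - 9.86% = 90.14%

90.14%


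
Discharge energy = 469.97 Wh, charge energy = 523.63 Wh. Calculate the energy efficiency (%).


Round-trip efficiency = 469.97/523.63 * 100% = 89.75%

89.75%


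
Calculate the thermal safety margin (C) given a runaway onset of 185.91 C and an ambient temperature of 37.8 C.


Safety margin = 185.91 C - 37.8 C = 148.11 C

148.11 C


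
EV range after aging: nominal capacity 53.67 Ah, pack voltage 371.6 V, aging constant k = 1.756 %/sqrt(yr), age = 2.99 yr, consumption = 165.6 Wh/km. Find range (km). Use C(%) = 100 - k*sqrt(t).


Step 1: capacity retention = 100 - 1.756 * sqrt(2.99) = 100 - 1.756 * 1.7292 = 96.964%
Step 2: C_now = 53.67 * 96.964/100 = 52.041 Ah
Step 3: E_pack = V * C_now = 371.6 * 52.041 = 19338 Wh
Step 4: range = E_pack / consumption = 19338 / 165.6 = 116.8 km

116.8 km


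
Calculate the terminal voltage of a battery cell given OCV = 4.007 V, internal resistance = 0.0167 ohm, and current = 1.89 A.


V = OCV - I*R = 4.007 - 1.89 * 0.0167 = 3.975 V

3.975 V


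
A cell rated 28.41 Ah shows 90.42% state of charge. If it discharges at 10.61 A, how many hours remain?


Step 1: remaining = SOC/100 * C_total = 90.42/100 * 28.41 = 25.688 Ah
Step 2: t = remaining / I = 25.688 / 10.61 = 2.421 hr

2.421 hr


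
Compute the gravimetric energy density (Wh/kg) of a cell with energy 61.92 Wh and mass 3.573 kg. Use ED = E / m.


ED = E / m = 61.92 / 3.573 = 17.33 Wh/kg

17.33 Wh/kg


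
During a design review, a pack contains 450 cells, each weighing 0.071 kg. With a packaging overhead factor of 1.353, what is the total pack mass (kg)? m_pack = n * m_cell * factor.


Cell mass sum = 450 * 0.071 = 31.95 kg
With overhead 1.353: m_pack = 31.95 * 1.353 = 43.23 kg

43.23 kg


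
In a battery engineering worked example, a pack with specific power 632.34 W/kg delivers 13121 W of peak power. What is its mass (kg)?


m = P / SP = 13121 / 632.34 = 20.75 kg

20.75 kg


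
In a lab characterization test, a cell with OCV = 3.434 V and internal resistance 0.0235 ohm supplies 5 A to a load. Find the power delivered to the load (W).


Step 1: V_terminal = OCV - I*R = 3.434 - 5 * 0.0235 = 3.3165 V
Step 2: P_out = V_terminal * I = 3.3165 * 5 = 16.58 W

16.58 W


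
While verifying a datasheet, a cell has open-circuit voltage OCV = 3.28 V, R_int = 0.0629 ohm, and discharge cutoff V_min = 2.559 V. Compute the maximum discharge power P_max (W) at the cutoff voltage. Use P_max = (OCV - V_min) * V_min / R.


P_max = (OCV - V_min) * V_min / R = (3.28 - 2.559) * 2.559 / 0.0629 = 0.721 * 2.559 / 0.0629 = 29.33 W

29.33 W


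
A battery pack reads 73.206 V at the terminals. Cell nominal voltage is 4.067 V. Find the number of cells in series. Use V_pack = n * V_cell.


Rearranging: n = V_pack / V_cell = 73.206 / 4.067 = 18 cells

18


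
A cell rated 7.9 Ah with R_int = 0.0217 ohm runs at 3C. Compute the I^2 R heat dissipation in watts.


Step 1: I = C_rate * capacity = 3 * 7.9 = 23.7 A
Step 2: Q = I^2 * R = 23.7^2 * 0.0217 = 561.69 * 0.0217 = 12.19 W

12.19 W


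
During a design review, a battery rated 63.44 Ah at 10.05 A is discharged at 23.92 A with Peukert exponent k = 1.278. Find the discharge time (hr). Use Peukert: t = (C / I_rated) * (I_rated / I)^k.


Step 1: t_rated = C / I_rated = 63.44 / 10.05 = 6.3124 hr
Step 2: ratio = 10.05 / 23.92 = 0.42015
Step 3: ratio^k = 0.42015^1.278 = 0.33015
Step 4: t = t_rated * ratio^k = 6.3124 * 0.33015 = 2.084 hr

2.084 hr


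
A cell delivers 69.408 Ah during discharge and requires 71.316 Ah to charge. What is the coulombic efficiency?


Coulombic efficiency = 69.408/71.316 * 100% = 97.32%

97.32%


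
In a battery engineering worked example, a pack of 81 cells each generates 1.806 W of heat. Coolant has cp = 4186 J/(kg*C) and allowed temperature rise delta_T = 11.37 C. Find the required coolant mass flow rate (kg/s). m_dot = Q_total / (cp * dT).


Q_total = 81 * 1.806 = 146.29 W
m_dot = Q_total / (cp * dT) = 146.29 / (4186 * 11.37) = 0.003074 kg/s

0.003074 kg/s


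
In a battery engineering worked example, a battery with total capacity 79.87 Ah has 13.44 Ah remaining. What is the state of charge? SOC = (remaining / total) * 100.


SOC% = 13.44 / 79.87 * 100 = 16.83%

16.83%


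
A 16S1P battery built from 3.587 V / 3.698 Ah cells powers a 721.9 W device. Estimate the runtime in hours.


Step 1: E_pack = Ns * V_cell * Np * C_cell = 16 * 3.587 * 1 * 3.698 = 212.24 Wh
Step 2: t = E_pack / P = 212.24 / 721.9 = 0.2940 hr

0.2940 hr


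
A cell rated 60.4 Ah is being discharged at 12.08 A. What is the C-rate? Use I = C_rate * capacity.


Rearranging: C_rate = 12.08 / 60.4 = 0.2C

0.2C


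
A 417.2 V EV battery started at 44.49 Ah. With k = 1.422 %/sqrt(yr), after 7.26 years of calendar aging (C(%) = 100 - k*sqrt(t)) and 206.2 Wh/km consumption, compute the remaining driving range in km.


Step 1: capacity retention = 100 - 1.422 * sqrt(7.26) = 100 - 1.422 * 2.6944 = 96.169%
Step 2: C_now = 44.49 * 96.169/100 = 42.786 Ah
Step 3: E_pack = V * C_now = 417.2 * 42.786 = 17850 Wh
Step 4: range = E_pack / consumption = 17850 / 206.2 = 86.57 km

86.57 km


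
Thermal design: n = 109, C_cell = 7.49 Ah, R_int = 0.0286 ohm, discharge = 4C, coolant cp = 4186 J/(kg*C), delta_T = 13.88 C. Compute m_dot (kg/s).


Step 1: I = 4 * 7.49 = 29.96 A
Step 2: Q_cell = I^2 * R = 29.96^2 * 0.0286 = 25.671 W
Step 3: Q_total = 109 * 25.671 = 2798.1 W
Step 4: m_dot = Q_total / (cp * dT) = 2798.1 / (4186 * 13.88) = 0.04816 kg/s

0.04816 kg/s


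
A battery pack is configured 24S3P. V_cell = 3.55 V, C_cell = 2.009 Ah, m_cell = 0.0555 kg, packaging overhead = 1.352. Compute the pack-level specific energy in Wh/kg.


Step 1: V_pack = 24 * 3.55 = 85.2 V
Step 2: C_pack = 3 * 2.009 = 6.027 Ah
Step 3: E_pack = V_pack * C_pack = 85.2 * 6.027 = 513.5 Wh
Step 4: m_pack = 24 * 3 * 0.0555 * 1.352 = 5.4026 kg
Step 5: ED = E_pack / m_pack = 513.5 / 5.4026 = 95.05 Wh/kg

95.05 Wh/kg


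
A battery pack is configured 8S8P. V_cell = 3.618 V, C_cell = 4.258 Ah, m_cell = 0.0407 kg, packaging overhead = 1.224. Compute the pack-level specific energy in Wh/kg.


Step 1: V_pack = 8 * 3.618 = 28.944 V
Step 2: C_pack = 8 * 4.258 = 34.064 Ah
Step 3: E_pack = V_pack * C_pack = 28.944 * 34.064 = 985.95 Wh
Step 4: m_pack = 8 * 8 * 0.0407 * 1.224 = 3.1883 kg
Step 5: ED = E_pack / m_pack = 985.95 / 3.1883 = 309.2 Wh/kg

309.2 Wh/kg


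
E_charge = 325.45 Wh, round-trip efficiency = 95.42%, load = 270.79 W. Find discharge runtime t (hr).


Step 1: E_discharge = eta/100 * E_charge = 95.42/100 * 325.45 = 310.54 Wh
Step 2: t = E_discharge / P = 310.54 / 270.79 = 1.147 hr

1.147 hr


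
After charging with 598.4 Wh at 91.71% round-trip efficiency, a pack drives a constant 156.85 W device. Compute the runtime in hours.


Step 1: E_discharge = eta/100 * E_charge = 91.71/100 * 598.4 = 548.79 Wh
Step 2: t = E_discharge / P = 548.79 / 156.85 = 3.499 hr

3.499 hr


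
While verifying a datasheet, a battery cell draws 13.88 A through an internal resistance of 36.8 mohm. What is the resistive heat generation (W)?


Convert: R = 36.8 mohm = 0.0368 ohm
I^2 = 192.65
Q = 192.65 * 0.0368 = 7.090 W

7.090 W


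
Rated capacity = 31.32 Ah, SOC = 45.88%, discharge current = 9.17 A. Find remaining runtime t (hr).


Step 1: remaining = SOC/100 * C_total = 45.88/100 * 31.32 = 14.37 Ah
Step 2: t = remaining / I = 14.37 / 9.17 = 1.567 hr

1.567 hr


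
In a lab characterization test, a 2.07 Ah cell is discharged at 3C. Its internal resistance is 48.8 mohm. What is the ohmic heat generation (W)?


Convert: R = 48.8 mohm = 0.0488 ohm
Step 1: I = C_rate * capacity = 3 * 2.07 = 6.21 A
Step 2: Q = I^2 * R = 6.21^2 * 0.0488 = 38.564 * 0.0488 = 1.882 W

1.882 W


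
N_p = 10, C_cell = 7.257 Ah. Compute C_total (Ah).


C_total = 10 * 7.257 = 72.57 Ah

72.57 Ah


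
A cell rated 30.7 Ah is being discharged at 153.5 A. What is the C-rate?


C_rate = I / capacity = 153.5 / 30.7 = 5C

5C


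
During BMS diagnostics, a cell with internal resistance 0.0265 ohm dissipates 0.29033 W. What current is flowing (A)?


I = sqrt(Q / R) = sqrt(0.29033 / 0.0265) = sqrt(10.956) = 3.310 A

3.310 A


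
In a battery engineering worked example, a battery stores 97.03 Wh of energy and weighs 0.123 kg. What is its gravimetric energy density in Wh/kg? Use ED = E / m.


ED = E / m = 97.03 / 0.123 = 788.9 Wh/kg

788.9 Wh/kg


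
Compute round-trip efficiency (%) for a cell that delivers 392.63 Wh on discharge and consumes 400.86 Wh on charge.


eta_e = E_dis / E_chg * 100 = 392.63 / 400.86 * 100 = 97.95%

97.95%


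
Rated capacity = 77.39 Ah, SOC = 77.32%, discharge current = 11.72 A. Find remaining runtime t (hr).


Step 1: remaining = SOC/100 * C_total = 77.32/100 * 77.39 = 59.838 Ah
Step 2: t = remaining / I = 59.838 / 11.72 = 5.106 hr

5.106 hr


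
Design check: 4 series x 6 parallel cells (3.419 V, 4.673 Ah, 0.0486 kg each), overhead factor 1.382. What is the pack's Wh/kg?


Step 1: V_pack = 4 * 3.419 = 13.676 V
Step 2: C_pack = 6 * 4.673 = 28.038 Ah
Step 3: E_pack = V_pack * C_pack = 13.676 * 28.038 = 383.45 Wh
Step 4: m_pack = 4 * 6 * 0.0486 * 1.382 = 1.612 kg
Step 5: ED = E_pack / m_pack = 383.45 / 1.612 = 237.9 Wh/kg

237.9 Wh/kg


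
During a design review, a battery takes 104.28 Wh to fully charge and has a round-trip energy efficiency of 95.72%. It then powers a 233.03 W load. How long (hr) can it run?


Step 1: E_discharge = eta/100 * E_charge = 95.72/100 * 104.28 = 99.817 Wh
Step 2: t = E_discharge / P = 99.817 / 233.03 = 0.4283 hr

0.4283 hr
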